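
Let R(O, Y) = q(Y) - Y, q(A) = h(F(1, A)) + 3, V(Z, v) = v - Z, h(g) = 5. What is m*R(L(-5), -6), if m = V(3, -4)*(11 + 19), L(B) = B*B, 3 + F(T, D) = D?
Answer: -2940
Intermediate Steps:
F(T, D) = -3 + D
L(B) = B²
q(A) = 8 (q(A) = 5 + 3 = 8)
R(O, Y) = 8 - Y
m = -210 (m = (-4 - 1*3)*(11 + 19) = (-4 - 3)*30 = -7*30 = -210)
m*R(L(-5), -6) = -210*(8 - 1*(-6)) = -210*(8 + 6) = -210*14 = -2940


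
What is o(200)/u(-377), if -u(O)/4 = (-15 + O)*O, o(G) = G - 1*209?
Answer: 9/591136 ≈ 1.5225e-5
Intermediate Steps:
o(G) = -209 + G (o(G) = G - 209 = -209 + G)
u(O) = -4*O*(-15 + O) (u(O) = -4*(-15 + O)*O = -4*O*(-15 + O))
o(200)/u(-377) = (-209 + 200)/((4*(-377)*(15 - 1*(-377)))) = -9*(-1/(1508*(15 + 377))) = -9/(4*(-377)*392) = -9/(-591136) = -9*(-1/591136) = 9/591136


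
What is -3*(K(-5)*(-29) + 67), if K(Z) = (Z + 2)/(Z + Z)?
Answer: -1749/10 ≈ -174.90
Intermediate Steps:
K(Z) = (2 + Z)/(2*Z) (K(Z) = (2 + Z)/((2*Z)) = (2 + Z)*(1/(2*Z)) = (2 + Z)/(2*Z))
-3*(K(-5)*(-29) + 67) = -3*(((½)*(2 - 5)/(-5))*(-29) + 67) = -3*(((½)*(-⅕)*(-3))*(-29) + 67) = -3*((3/10)*(-29) + 67) = -3*(-87/10 + 67) = -3*583/10 = -1749/10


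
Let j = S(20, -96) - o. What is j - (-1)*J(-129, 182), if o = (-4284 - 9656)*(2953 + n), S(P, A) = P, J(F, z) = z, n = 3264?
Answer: 86665182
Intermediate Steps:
o = -86664980 (o = (-4284 - 9656)*(2953 + 3264) = -13940*6217 = -86664980)
j = 86665000 (j = 20 - 1*(-86664980) = 20 + 86664980 = 86665000)
j - (-1)*J(-129, 182) = 86665000 - (-1)*182 = 86665000 - 1*(-182) = 86665000 + 182 = 86665182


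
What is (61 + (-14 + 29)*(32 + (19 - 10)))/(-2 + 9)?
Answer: 676/7 ≈ 96.571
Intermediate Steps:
(61 + (-14 + 29)*(32 + (19 - 10)))/(-2 + 9) = (61 + 15*(32 + 9))/7 = (61 + 15*41)/7 = (61 + 615)/7 = (⅐)*676 = 676/7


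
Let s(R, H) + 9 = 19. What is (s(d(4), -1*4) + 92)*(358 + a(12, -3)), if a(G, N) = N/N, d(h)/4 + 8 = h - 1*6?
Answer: 36618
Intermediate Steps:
d(h) = -56 + 4*h (d(h) = -32 + 4*(h - 1*6) = -32 + 4*(h - 6) = -32 + 4*(-6 + h) = -32 + (-24 + 4*h) = -56 + 4*h)
s(R, H) = 10 (s(R, H) = -9 + 19 = 10)
a(G, N) = 1
(s(d(4), -1*4) + 92)*(358 + a(12, -3)) = (10 + 92)*(358 + 1) = 102*359 = 36618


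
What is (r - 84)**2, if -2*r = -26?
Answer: 5041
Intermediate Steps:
r = 13 (r = -1/2*(-26) = 13)
(r - 84)**2 = (13 - 84)**2 = (-71)**2 = 5041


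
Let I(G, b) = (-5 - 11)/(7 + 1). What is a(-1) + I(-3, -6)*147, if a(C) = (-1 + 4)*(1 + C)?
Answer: -294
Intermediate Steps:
a(C) = 3 + 3*C (a(C) = 3*(1 + C) = 3 + 3*C)
I(G, b) = -2 (I(G, b) = -16/8 = -16*⅛ = -2)
a(-1) + I(-3, -6)*147 = (3 + 3*(-1)) - 2*147 = (3 - 3) - 294 = 0 - 294 = -294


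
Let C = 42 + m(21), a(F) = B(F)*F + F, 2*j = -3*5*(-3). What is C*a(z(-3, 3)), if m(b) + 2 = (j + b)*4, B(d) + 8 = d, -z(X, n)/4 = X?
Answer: 12840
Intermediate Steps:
z(X, n) = -4*X
B(d) = -8 + d
j = 45/2 (j = (-3*5*(-3))/2 = (-15*(-3))/2 = (½)*45 = 45/2 ≈ 22.500)
m(b) = 88 + 4*b (m(b) = -2 + (45/2 + b)*4 = -2 + (90 + 4*b) = 88 + 4*b)
a(F) = F + F*(-8 + F) (a(F) = (-8 + F)*F + F = F*(-8 + F) + F = F + F*(-8 + F))
C = 214 (C = 42 + (88 + 4*21) = 42 + (88 + 84) = 42 + 172 = 214)
C*a(z(-3, 3)) = 214*((-4*(-3))*(-7 - 4*(-3))) = 214*(12*(-7 + 12)) = 214*(12*5) = 214*60 = 12840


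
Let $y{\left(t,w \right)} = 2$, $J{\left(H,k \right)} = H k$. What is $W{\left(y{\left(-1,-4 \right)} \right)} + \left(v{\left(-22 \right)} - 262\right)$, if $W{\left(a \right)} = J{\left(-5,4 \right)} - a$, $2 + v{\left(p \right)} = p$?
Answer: $-308$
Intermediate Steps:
$v{\left(p \right)} = -2 + p$
$W{\left(a \right)} = -20 - a$ ($W{\left(a \right)} = \left(-5\right) 4 - a = -20 - a$)
$W{\left(y{\left(-1,-4 \right)} \right)} + \left(v{\left(-22 \right)} - 262\right) = \left(-20 - 2\right) - 286 = -22 - 286 = -308$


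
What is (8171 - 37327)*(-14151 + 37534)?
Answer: -681754748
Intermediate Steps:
(8171 - 37327)*(-14151 + 37534) = -29156*23383 = -681754748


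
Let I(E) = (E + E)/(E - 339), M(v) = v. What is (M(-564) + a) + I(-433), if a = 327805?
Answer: 126315459/386 ≈ 3.2724e+5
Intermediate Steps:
I(E) = 2*E/(-339 + E) (I(E) = (2*E)/(-339 + E) = 2*E/(-339 + E))
(M(-564) + a) + I(-433) = (-564 + 327805) + 2*(-433)/(-339 - 433) = 327241 + 2*(-433)/(-772) = 327241 + 2*(-433)*(-1/772) = 327241 + 433/386 = 126315459/386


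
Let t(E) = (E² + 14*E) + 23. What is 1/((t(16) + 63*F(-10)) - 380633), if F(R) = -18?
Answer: -1/381264 ≈ -2.6229e-6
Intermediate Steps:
t(E) = 23 + E² + 14*E
1/((t(16) + 63*F(-10)) - 380633) = 1/(((23 + 16² + 14*16) + 63*(-18)) - 380633) = 1/(((23 + 256 + 224) - 1134) - 380633) = 1/((503 - 1134) - 380633) = 1/(-631 - 380633) = 1/(-381264) = -1/381264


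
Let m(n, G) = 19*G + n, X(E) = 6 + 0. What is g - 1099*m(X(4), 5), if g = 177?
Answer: -110822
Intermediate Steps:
X(E) = 6
m(n, G) = n + 19*G
g - 1099*m(X(4), 5) = 177 - 1099*(6 + 19*5) = 177 - 1099*(6 + 95) = 177 - 1099*101 = 177 - 110999 = -110822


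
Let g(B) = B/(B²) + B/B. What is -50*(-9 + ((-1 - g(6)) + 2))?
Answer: 1375/3 ≈ 458.33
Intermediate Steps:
g(B) = 1 + 1/B (g(B) = B/B² + 1 = 1/B + 1 = 1 + 1/B)
-50*(-9 + ((-1 - g(6)) + 2)) = -50*(-9 + ((-1 - (1 + 6)/6) + 2)) = -50*(-9 + ((-1 - 7/6) + 2)) = -50*(-9 + (-13/6 + 2)) = -50*(-9 - ⅙) = -50*(-55/6) = 1375/3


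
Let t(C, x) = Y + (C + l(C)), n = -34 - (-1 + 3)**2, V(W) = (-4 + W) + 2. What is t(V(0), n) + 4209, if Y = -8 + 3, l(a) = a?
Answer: 4200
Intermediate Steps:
V(W) = -2 + W
n = -38 (n = -34 - 1*2**2 = -34 - 1*4 = -34 - 4 = -38)
Y = -5
t(C, x) = -5 + 2*C (t(C, x) = -5 + (C + C) = -5 + 2*C)
t(V(0), n) + 4209 = (-5 + 2*(-2 + 0)) + 4209 = (-5 + 2*(-2)) + 4209 = (-5 - 4) + 4209 = -9 + 4209 = 4200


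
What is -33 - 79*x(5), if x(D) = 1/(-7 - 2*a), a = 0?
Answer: -152/7 ≈ -21.714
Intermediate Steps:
x(D) = -⅐ (x(D) = 1/(-7 - 2*0) = 1/(-7 + 0) = 1/(-7) = -⅐)
-33 - 79*x(5) = -33 - 79*(-⅐) = -33 + 79/7 = -152/7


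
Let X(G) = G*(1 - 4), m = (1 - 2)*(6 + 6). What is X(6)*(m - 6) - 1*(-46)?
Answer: 370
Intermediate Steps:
m = -12 (m = -1*12 = -12)
X(G) = -3*G (X(G) = G*(-3) = -3*G)
X(6)*(m - 6) - 1*(-46) = (-3*6)*(-12 - 6) - 1*(-46) = -18*(-18) + 46 = 324 + 46 = 370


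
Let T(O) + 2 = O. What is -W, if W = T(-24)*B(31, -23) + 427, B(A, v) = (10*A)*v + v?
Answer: -186405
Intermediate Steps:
T(O) = -2 + O
B(A, v) = v + 10*A*v (B(A, v) = 10*A*v + v = v + 10*A*v)
W = 186405 (W = (-2 - 24)*(-23*(1 + 10*31)) + 427 = -(-598)*(1 + 310) + 427 = -(-598)*311 + 427 = -26*(-7153) + 427 = 185978 + 427 = 186405)
-W = -1*186405 = -186405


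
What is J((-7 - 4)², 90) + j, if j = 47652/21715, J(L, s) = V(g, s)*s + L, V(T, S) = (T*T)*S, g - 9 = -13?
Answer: 2816939167/21715 ≈ 1.2972e+5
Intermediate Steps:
g = -4 (g = 9 - 13 = -4)
V(T, S) = S*T² (V(T, S) = T²*S = S*T²)
J(L, s) = L + 16*s² (J(L, s) = (s*(-4)²)*s + L = (s*16)*s + L = (16*s)*s + L = 16*s² + L = L + 16*s²)
j = 47652/21715 (j = 47652*(1/21715) = 47652/21715 ≈ 2.1944)
J((-7 - 4)², 90) + j = ((-7 - 4)² + 16*90²) + 47652/21715 = ((-11)² + 16*8100) + 47652/21715 = (121 + 129600) + 47652/21715 = 129721 + 47652/21715 = 2816939167/21715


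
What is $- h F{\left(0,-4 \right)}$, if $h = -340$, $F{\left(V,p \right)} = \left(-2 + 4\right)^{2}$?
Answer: $1360$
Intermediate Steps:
$F{\left(V,p \right)} = 4$ ($F{\left(V,p \right)} = 2^{2} = 4$)
$- h F{\left(0,-4 \right)} = \left(-1\right) \left(-340\right) 4 = 340 \cdot 4 = 1360$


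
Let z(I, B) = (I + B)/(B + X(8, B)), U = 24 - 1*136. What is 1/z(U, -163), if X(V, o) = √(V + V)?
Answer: 159/275 ≈ 0.57818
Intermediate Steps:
X(V, o) = √2*√V (X(V, o) = √(2*V) = √2*√V)
U = -112 (U = 24 - 136 = -112)
z(I, B) = (B + I)/(4 + B) (z(I, B) = (I + B)/(B + √2*√8) = (B + I)/(B + √2*(2*√2)) = (B + I)/(B + 4) = (B + I)/(4 + B))
1/z(U, -163) = 1/((-163 - 112)/(4 - 163)) = 1/(-275/(-159)) = 1/(-1/159*(-275)) = 1/(275/159) = 159/275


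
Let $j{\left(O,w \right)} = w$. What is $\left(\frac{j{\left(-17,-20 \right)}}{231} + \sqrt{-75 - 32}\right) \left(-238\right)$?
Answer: $\frac{680}{33} - 238 i \sqrt{107} \approx 20.606 - 2461.9 i$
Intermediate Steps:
$\left(\frac{j{\left(-17,-20 \right)}}{231} + \sqrt{-75 - 32}\right) \left(-238\right) = \left(- \frac{20}{231} + \sqrt{-75 - 32}\right) \left(-238\right) = \left(- \frac{20}{231} + \sqrt{-107}\right) \left(-238\right) = \left(- \frac{20}{231} + i \sqrt{107}\right) \left(-238\right) = \frac{680}{33} - 238 i \sqrt{107}$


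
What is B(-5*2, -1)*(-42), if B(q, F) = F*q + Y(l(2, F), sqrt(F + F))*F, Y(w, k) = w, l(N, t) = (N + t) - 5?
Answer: -588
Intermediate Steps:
l(N, t) = -5 + N + t
B(q, F) = F*q + F*(-3 + F) (B(q, F) = F*q + (-5 + 2 + F)*F = F*q + (-3 + F)*F = F*q + F*(-3 + F))
B(-5*2, -1)*(-42) = -(-3 - 1 - 5*2)*(-42) = -(-3 - 1 - 10)*(-42) = -1*(-14)*(-42) = 14*(-42) = -588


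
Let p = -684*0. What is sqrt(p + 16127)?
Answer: sqrt(16127) ≈ 126.99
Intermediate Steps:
p = 0
sqrt(p + 16127) = sqrt(0 + 16127) = sqrt(16127)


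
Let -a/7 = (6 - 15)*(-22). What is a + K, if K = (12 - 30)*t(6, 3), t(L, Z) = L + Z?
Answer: -1548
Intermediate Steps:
a = -1386 (a = -7*(6 - 15)*(-22) = -(-63)*(-22) = -7*198 = -1386)
K = -162 (K = (12 - 30)*(6 + 3) = -18*9 = -162)
a + K = -1386 - 162 = -1548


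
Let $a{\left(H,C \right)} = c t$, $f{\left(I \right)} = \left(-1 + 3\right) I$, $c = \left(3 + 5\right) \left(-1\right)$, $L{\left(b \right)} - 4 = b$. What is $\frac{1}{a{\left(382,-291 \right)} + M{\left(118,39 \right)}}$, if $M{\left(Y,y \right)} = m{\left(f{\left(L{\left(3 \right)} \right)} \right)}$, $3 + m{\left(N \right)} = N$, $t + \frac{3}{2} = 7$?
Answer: $- \frac{1}{33} \approx -0.030303$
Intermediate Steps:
$t = \frac{11}{2}$ ($t = - \frac{3}{2} + 7 = \frac{11}{2} \approx 5.5$)
$L{\left(b \right)} = 4 + b$
$c = -8$ ($c = 8 \left(-1\right) = -8$)
$f{\left(I \right)} = 2 I$
$m{\left(N \right)} = -3 + N$
$M{\left(Y,y \right)} = 11$ ($M{\left(Y,y \right)} = -3 + 2 \left(4 + 3\right) = -3 + 2 \cdot 7 = -3 + 14 = 11$)
$a{\left(H,C \right)} = -44$ ($a{\left(H,C \right)} = \left(-8\right) \frac{11}{2} = -44$)
$\frac{1}{a{\left(382,-291 \right)} + M{\left(118,39 \right)}} = \frac{1}{-44 + 11} = \frac{1}{-33} = - \frac{1}{33}$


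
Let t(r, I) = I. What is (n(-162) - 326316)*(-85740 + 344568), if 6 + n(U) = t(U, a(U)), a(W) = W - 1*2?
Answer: -84503718408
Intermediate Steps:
a(W) = -2 + W (a(W) = W - 2 = -2 + W)
n(U) = -8 + U (n(U) = -6 + (-2 + U) = -8 + U)
(n(-162) - 326316)*(-85740 + 344568) = ((-8 - 162) - 326316)*(-85740 + 344568) = (-170 - 326316)*258828 = -326486*258828 = -84503718408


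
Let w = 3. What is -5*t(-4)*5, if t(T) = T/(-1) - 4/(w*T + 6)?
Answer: -350/3 ≈ -116.67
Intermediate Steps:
t(T) = -T - 4/(6 + 3*T) (t(T) = T/(-1) - 4/(3*T + 6) = T*(-1) - 4/(6 + 3*T) = -T - 4/(6 + 3*T))
-5*t(-4)*5 = -5*(-4/3 - 1*(-4)² - 2*(-4))/(2 - 4)*5 = -5*(-4/3 - 1*16 + 8)/(-2)*5 = -(-5)*(-4/3 - 16 + 8)/2*5 = -(-5)*(-28)/(2*3)*5 = -5*14/3*5 = -70/3*5 = -350/3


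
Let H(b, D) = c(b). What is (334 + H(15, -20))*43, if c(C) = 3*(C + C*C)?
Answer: 45322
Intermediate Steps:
c(C) = 3*C + 3*C**2 (c(C) = 3*(C + C**2) = 3*C + 3*C**2)
H(b, D) = 3*b*(1 + b)
(334 + H(15, -20))*43 = (334 + 3*15*(1 + 15))*43 = (334 + 3*15*16)*43 = (334 + 720)*43 = 1054*43 = 45322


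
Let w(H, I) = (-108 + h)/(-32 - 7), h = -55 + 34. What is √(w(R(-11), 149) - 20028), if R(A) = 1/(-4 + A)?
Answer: I*√3384173/13 ≈ 141.51*I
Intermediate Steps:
h = -21
w(H, I) = 43/13 (w(H, I) = (-108 - 21)/(-32 - 7) = -129/(-39) = -129*(-1/39) = 43/13)
√(w(R(-11), 149) - 20028) = √(43/13 - 20028) = √(-260321/13) = I*√3384173/13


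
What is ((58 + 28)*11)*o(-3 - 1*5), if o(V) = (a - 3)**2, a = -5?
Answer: 60544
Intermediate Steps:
o(V) = 64 (o(V) = (-5 - 3)**2 = (-8)**2 = 64)
((58 + 28)*11)*o(-3 - 1*5) = ((58 + 28)*11)*64 = (86*11)*64 = 946*64 = 60544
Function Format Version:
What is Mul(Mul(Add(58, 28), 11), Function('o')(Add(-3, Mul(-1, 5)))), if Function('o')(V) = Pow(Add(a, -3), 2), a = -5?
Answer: 60544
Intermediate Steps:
Function('o')(V) = 64 (Function('o')(V) = Pow(Add(-5, -3), 2) = Pow(-8, 2) = 64)
Mul(Mul(Add(58, 28), 11), Function('o')(Add(-3, Mul(-1, 5)))) = Mul(Mul(Add(58, 28), 11), 64) = Mul(Mul(86, 11), 64) = Mul(946, 64) = 60544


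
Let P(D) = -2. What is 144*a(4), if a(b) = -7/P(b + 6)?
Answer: 504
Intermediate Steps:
a(b) = 7/2 (a(b) = -7/(-2) = -7*(-1/2) = 7/2)
144*a(4) = 144*(7/2) = 504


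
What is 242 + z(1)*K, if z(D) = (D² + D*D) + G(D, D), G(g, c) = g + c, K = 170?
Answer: 922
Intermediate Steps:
G(g, c) = c + g
z(D) = 2*D + 2*D² (z(D) = (D² + D*D) + (D + D) = (D² + D²) + 2*D = 2*D² + 2*D = 2*D + 2*D²)
242 + z(1)*K = 242 + (2*1*(1 + 1))*170 = 242 + (2*1*2)*170 = 242 + 4*170 = 242 + 680 = 922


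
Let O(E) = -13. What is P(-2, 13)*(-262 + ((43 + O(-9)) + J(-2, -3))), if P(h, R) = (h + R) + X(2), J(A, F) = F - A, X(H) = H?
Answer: -3029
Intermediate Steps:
P(h, R) = 2 + R + h (P(h, R) = (h + R) + 2 = (R + h) + 2 = 2 + R + h)
P(-2, 13)*(-262 + ((43 + O(-9)) + J(-2, -3))) = (2 + 13 - 2)*(-262 + ((43 - 13) + (-3 - 1*(-2)))) = 13*(-262 + (30 + (-3 + 2))) = 13*(-262 + (30 - 1)) = 13*(-262 + 29) = 13*(-233) = -3029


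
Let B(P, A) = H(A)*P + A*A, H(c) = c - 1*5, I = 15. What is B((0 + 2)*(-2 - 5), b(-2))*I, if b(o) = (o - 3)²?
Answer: 5175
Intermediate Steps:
H(c) = -5 + c (H(c) = c - 5 = -5 + c)
b(o) = (-3 + o)²
B(P, A) = A² + P*(-5 + A) (B(P, A) = (-5 + A)*P + A*A = P*(-5 + A) + A² = A² + P*(-5 + A))
B((0 + 2)*(-2 - 5), b(-2))*I = (((-3 - 2)²)² + ((0 + 2)*(-2 - 5))*(-5 + (-3 - 2)²))*15 = (((-5)²)² + (2*(-7))*(-5 + (-5)²))*15 = (25² - 14*(-5 + 25))*15 = (625 - 14*20)*15 = (625 - 280)*15 = 345*15 = 5175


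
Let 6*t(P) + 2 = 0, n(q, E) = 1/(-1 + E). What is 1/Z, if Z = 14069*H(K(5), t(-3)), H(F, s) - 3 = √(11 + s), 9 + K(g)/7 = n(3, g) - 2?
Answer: -9/70345 + 4*√6/70345 ≈ 1.1344e-5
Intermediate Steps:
K(g) = -77 + 7/(-1 + g) (K(g) = -63 + 7*(1/(-1 + g) - 2) = -63 + 7*(-2 + 1/(-1 + g)) = -63 + (-14 + 7/(-1 + g)) = -77 + 7/(-1 + g))
t(P) = -⅓ (t(P) = -⅓ + (⅙)*0 = -⅓ + 0 = -⅓)
H(F, s) = 3 + √(11 + s)
Z = 42207 + 56276*√6/3 (Z = 14069*(3 + √(11 - ⅓)) = 14069*(3 + √(32/3)) = 14069*(3 + 4*√6/3) = 42207 + 56276*√6/3 ≈ 88156.)
1/Z = 1/(42207 + 56276*√6/3)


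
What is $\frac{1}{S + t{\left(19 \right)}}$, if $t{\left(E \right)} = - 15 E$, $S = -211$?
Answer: $- \frac{1}{496} \approx -0.0020161$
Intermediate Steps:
$\frac{1}{S + t{\left(19 \right)}} = \frac{1}{-211 - 285} = \frac{1}{-496} = - \frac{1}{496}$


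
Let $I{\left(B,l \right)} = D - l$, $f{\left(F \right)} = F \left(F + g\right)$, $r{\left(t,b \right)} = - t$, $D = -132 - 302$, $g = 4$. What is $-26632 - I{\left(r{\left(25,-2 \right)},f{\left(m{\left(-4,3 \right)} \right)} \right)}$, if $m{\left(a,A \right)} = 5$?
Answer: $-26153$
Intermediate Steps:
$D = -434$
$f{\left(F \right)} = F \left(4 + F\right)$ ($f{\left(F \right)} = F \left(F + 4\right) = F \left(4 + F\right)$)
$I{\left(B,l \right)} = -434 - l$
$-26632 - I{\left(r{\left(25,-2 \right)},f{\left(m{\left(-4,3 \right)} \right)} \right)} = -26632 - \left(-434 - 5 \left(4 + 5\right)\right) = -26632 - \left(-434 - 5 \cdot 9\right) = -26632 - \left(-434 - 45\right) = -26632 - -479 = -26632 + 479 = -26153$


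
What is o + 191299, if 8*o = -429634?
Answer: 550379/4 ≈ 1.3759e+5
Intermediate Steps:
o = -214817/4 (o = (1/8)*(-429634) = -214817/4 ≈ -53704.)
o + 191299 = -214817/4 + 191299 = 550379/4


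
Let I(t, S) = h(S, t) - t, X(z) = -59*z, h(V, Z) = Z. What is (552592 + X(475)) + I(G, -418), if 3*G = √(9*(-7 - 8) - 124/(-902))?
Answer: 524567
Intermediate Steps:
G = I*√27431173/1353 (G = √(9*(-7 - 8) - 124/(-902))/3 = √(9*(-15) - 124*(-1/902))/3 = √(-135 + 62/451)/3 = √(-60823/451)/3 = (I*√27431173/451)/3 = I*√27431173/1353 ≈ 3.871*I)
I(t, S) = 0 (I(t, S) = t - t = 0)
(552592 + X(475)) + I(G, -418) = (552592 - 59*475) + 0 = (552592 - 28025) + 0 = 524567 + 0 = 524567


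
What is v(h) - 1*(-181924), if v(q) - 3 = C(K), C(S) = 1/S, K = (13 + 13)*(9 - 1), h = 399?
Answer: 37840817/208 ≈ 1.8193e+5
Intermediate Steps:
K = 208 (K = 26*8 = 208)
v(q) = 625/208 (v(q) = 3 + 1/208 = 625/208)
v(h) - 1*(-181924) = 625/208 - 1*(-181924) = 625/208 + 181924 = 37840817/208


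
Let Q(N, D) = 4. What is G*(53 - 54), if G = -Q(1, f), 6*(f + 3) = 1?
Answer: 4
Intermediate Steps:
f = -17/6 (f = -3 + (1/6)*1 = -3 + 1/6 = -17/6 ≈ -2.8333)
G = -4 (G = -1*4 = -4)
G*(53 - 54) = -4*(53 - 54) = -4*(-1) = 4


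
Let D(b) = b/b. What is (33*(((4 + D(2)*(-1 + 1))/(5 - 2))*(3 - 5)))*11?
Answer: -968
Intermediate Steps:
D(b) = 1
(33*(((4 + D(2)*(-1 + 1))/(5 - 2))*(3 - 5)))*11 = (33*(((4 + 1*(-1 + 1))/(5 - 2))*(3 - 5)))*11 = (33*(((4 + 1*0)/3)*(-2)))*11 = (33*(((4 + 0)*(1/3))*(-2)))*11 = (33*((4*(1/3))*(-2)))*11 = (33*((4/3)*(-2)))*11 = (33*(-8/3))*11 = -88*11 = -968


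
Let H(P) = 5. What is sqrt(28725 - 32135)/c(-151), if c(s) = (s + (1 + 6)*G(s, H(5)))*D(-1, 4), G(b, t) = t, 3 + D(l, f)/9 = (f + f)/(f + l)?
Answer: I*sqrt(3410)/348 ≈ 0.1678*I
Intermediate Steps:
D(l, f) = -27 + 18*f/(f + l) (D(l, f) = -27 + 9*((f + f)/(f + l)) = -27 + 9*((2*f)/(f + l)) = -27 + 9*(2*f/(f + l)) = -27 + 18*f/(f + l))
c(s) = -105 - 3*s (c(s) = (s + (1 + 6)*5)*(9*(-1*4 - 3*(-1))/(4 - 1)) = (s + 7*5)*(9*(-4 + 3)/3) = (s + 35)*(9*(1/3)*(-1)) = (35 + s)*(-3) = -105 - 3*s)
sqrt(28725 - 32135)/c(-151) = sqrt(28725 - 32135)/(-105 - 3*(-151)) = sqrt(-3410)/(-105 + 453) = (I*sqrt(3410))/348 = (I*sqrt(3410))*(1/348) = I*sqrt(3410)/348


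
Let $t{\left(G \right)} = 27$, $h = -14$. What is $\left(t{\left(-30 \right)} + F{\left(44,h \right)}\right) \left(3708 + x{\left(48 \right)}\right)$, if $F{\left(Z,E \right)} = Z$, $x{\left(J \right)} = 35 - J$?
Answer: $262345$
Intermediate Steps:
$\left(t{\left(-30 \right)} + F{\left(44,h \right)}\right) \left(3708 + x{\left(48 \right)}\right) = \left(27 + 44\right) \left(3708 + \left(35 - 48\right)\right) = 71 \left(3708 + \left(35 - 48\right)\right) = 71 \left(3708 - 13\right) = 71 \cdot 3695 = 262345$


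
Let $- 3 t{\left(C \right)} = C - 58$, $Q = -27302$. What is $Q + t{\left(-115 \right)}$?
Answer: $- \frac{81733}{3} \approx -27244.0$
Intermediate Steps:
$t{\left(C \right)} = \frac{58}{3} - \frac{C}{3}$ ($t{\left(C \right)} = - \frac{C - 58}{3} = - \frac{-58 + C}{3} = \frac{58}{3} - \frac{C}{3}$)
$Q + t{\left(-115 \right)} = -27302 + \left(\frac{58}{3} - - \frac{115}{3}\right) = -27302 + \left(\frac{58}{3} + \frac{115}{3}\right) = -27302 + \frac{173}{3} = - \frac{81733}{3}$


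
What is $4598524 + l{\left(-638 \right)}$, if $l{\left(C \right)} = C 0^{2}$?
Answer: $4598524$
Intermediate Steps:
$l{\left(C \right)} = 0$ ($l{\left(C \right)} = C 0 = 0$)
$4598524 + l{\left(-638 \right)} = 4598524 + 0 = 4598524$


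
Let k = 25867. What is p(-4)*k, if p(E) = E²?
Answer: 413872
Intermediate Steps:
p(-4)*k = (-4)²*25867 = 16*25867 = 413872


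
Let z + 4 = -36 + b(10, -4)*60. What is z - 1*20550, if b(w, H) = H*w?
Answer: -22990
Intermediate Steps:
z = -2440 (z = -4 + (-36 - 4*10*60) = -4 + (-36 - 40*60) = -4 + (-36 - 2400) = -4 - 2436 = -2440)
z - 1*20550 = -2440 - 1*20550 = -2440 - 20550 = -22990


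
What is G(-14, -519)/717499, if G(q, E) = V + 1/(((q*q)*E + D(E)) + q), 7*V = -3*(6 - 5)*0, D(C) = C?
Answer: -1/73369295243 ≈ -1.3630e-11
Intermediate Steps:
V = 0 (V = (-3*(6 - 5)*0)/7 = (-3*1*0)/7 = (-3*0)/7 = (1/7)*0 = 0)
G(q, E) = 1/(E + q + E*q**2) (G(q, E) = 0 + 1/(((q*q)*E + E) + q) = 0 + 1/((q**2*E + E) + q) = 0 + 1/((E*q**2 + E) + q) = 0 + 1/((E + E*q**2) + q) = 0 + 1/(E + q + E*q**2) = 1/(E + q + E*q**2))
G(-14, -519)/717499 = 1/(-519 - 14 - 519*(-14)**2*717499) = (1/717499)/(-519 - 14 - 519*196) = (1/717499)/(-519 - 14 - 101724) = (1/717499)/(-102257) = -1/102257*1/717499 = -1/73369295243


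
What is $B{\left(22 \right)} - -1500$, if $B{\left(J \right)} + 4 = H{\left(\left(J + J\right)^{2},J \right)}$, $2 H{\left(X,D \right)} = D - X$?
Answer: $539$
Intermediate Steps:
$H{\left(X,D \right)} = \frac{D}{2} - \frac{X}{2}$ ($H{\left(X,D \right)} = \frac{D - X}{2} = \frac{D}{2} - \frac{X}{2}$)
$B{\left(J \right)} = -4 + \frac{J}{2} - 2 J^{2}$ ($B{\left(J \right)} = -4 + \left(\frac{J}{2} - \frac{\left(J + J\right)^{2}}{2}\right) = -4 - \left(\frac{4 J^{2}}{2} - \frac{J}{2}\right) = -4 - \left(- \frac{J}{2} + \frac{1}{2} \cdot 4 J^{2}\right) = -4 - \left(2 J^{2} - \frac{J}{2}\right) = -4 + \frac{J}{2} - 2 J^{2}$)
$B{\left(22 \right)} - -1500 = \left(-4 + \frac{1}{2} \cdot 22 - 2 \cdot 22^{2}\right) - -1500 = \left(-4 + 11 - 968\right) + 1500 = -961 + 1500 = 539$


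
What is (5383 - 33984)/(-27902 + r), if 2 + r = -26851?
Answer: 28601/54755 ≈ 0.52234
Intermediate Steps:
r = -26853 (r = -2 - 26851 = -26853)
(5383 - 33984)/(-27902 + r) = (5383 - 33984)/(-27902 - 26853) = -28601/(-54755) = -28601*(-1/54755) = 28601/54755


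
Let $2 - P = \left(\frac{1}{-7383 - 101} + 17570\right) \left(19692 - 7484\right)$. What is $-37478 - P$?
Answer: $\frac{401249193628}{1871} \approx 2.1446 \cdot 10^{8}$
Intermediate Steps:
$P = - \frac{401319314966}{1871}$ ($P = 2 - \left(\frac{1}{-7383 - 101} + 17570\right) \left(19692 - 7484\right) = 2 - \left(\frac{1}{-7484} + 17570\right) 12208 = 2 - \left(- \frac{1}{7484} + 17570\right) 12208 = 2 - \frac{131493879}{7484} \cdot 12208 = 2 - \frac{401319318708}{1871} = - \frac{401319314966}{1871} \approx -2.1449 \cdot 10^{8}$)
$-37478 - P = -37478 - - \frac{401319314966}{1871} = -37478 + \frac{401319314966}{1871} = \frac{401249193628}{1871}$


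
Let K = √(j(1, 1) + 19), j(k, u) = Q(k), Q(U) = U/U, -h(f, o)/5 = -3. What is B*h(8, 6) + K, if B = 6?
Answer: 90 + 2*√5 ≈ 94.472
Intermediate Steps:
h(f, o) = 15 (h(f, o) = -5*(-3) = 15)
Q(U) = 1
j(k, u) = 1
K = 2*√5 (K = √(1 + 19) = √20 = 2*√5 ≈ 4.4721)
B*h(8, 6) + K = 6*15 + 2*√5 = 90 + 2*√5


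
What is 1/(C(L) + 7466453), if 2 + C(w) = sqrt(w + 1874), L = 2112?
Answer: 7466451/55747890531415 - sqrt(3986)/55747890531415 ≈ 1.3393e-7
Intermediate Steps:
C(w) = -2 + sqrt(1874 + w) (C(w) = -2 + sqrt(w + 1874) = -2 + sqrt(1874 + w))
1/(C(L) + 7466453) = 1/((-2 + sqrt(1874 + 2112)) + 7466453) = 1/((-2 + sqrt(3986)) + 7466453) = 1/(7466451 + sqrt(3986))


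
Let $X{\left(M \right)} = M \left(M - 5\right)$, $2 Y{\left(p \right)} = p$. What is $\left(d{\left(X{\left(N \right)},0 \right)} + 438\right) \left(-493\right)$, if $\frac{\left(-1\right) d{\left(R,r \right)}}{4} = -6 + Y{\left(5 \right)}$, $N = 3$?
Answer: $-222836$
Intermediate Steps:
$Y{\left(p \right)} = \frac{p}{2}$
$X{\left(M \right)} = M \left(-5 + M\right)$
$d{\left(R,r \right)} = 14$ ($d{\left(R,r \right)} = - 4 \left(-6 + \frac{1}{2} \cdot 5\right) = - 4 \left(-6 + \frac{5}{2}\right) = \left(-4\right) \left(- \frac{7}{2}\right) = 14$)
$\left(d{\left(X{\left(N \right)},0 \right)} + 438\right) \left(-493\right) = \left(14 + 438\right) \left(-493\right) = 452 \left(-493\right) = -222836$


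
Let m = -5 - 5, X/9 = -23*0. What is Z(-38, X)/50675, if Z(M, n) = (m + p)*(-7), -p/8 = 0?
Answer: 14/10135 ≈ 0.0013814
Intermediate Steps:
X = 0 (X = 9*(-23*0) = 9*0 = 0)
p = 0 (p = -8*0 = 0)
m = -10
Z(M, n) = 70 (Z(M, n) = (-10 + 0)*(-7) = -10*(-7) = 70)
Z(-38, X)/50675 = 70/50675 = 70*(1/50675) = 14/10135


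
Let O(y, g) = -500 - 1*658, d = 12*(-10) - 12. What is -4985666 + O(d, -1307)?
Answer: -4986824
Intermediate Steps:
d = -132 (d = -120 - 12 = -132)
O(y, g) = -1158 (O(y, g) = -500 - 658 = -1158)
-4985666 + O(d, -1307) = -4985666 - 1158 = -4986824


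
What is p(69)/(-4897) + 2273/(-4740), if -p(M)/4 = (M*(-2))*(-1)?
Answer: -8514401/23211780 ≈ -0.36681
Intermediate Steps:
p(M) = -8*M (p(M) = -4*M*(-2)*(-1) = -4*(-2*M)*(-1) = -8*M)
p(69)/(-4897) + 2273/(-4740) = -8*69/(-4897) + 2273/(-4740) = -552*(-1/4897) + 2273*(-1/4740) = 552/4897 - 2273/4740 = -8514401/23211780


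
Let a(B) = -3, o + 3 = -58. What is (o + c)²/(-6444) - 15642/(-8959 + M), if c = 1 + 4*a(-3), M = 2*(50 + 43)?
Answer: 1536606/1570367 ≈ 0.97850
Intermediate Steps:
o = -61 (o = -3 - 58 = -61)
M = 186 (M = 2*93 = 186)
c = -11 (c = 1 + 4*(-3) = 1 - 12 = -11)
(o + c)²/(-6444) - 15642/(-8959 + M) = (-61 - 11)²/(-6444) - 15642/(-8959 + 186) = (-72)²*(-1/6444) - 15642/(-8773) = 5184*(-1/6444) - 15642*(-1/8773) = -144/179 + 15642/8773 = 1536606/1570367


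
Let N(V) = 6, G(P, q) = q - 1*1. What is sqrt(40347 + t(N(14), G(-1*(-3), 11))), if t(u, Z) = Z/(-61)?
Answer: sqrt(150130577)/61 ≈ 200.87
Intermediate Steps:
G(P, q) = -1 + q (G(P, q) = q - 1 = -1 + q)
t(u, Z) = -Z/61 (t(u, Z) = Z*(-1/61) = -Z/61)
sqrt(40347 + t(N(14), G(-1*(-3), 11))) = sqrt(40347 - (-1 + 11)/61) = sqrt(40347 - 1/61*10) = sqrt(40347 - 10/61) = sqrt(2461157/61) = sqrt(150130577)/61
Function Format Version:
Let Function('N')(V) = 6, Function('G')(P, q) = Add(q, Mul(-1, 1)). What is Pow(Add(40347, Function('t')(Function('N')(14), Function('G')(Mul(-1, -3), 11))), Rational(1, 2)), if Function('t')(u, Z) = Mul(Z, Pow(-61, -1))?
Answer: Mul(Rational(1, 61), Pow(150130577, Rational(1, 2))) ≈ 200.87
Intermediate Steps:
Function('G')(P, q) = Add(-1, q) (Function('G')(P, q) = Add(q, -1) = Add(-1, q))
Function('t')(u, Z) = Mul(Rational(-1, 61), Z) (Function('t')(u, Z) = Mul(Z, Rational(-1, 61)) = Mul(Rational(-1, 61), Z))
Pow(Add(40347, Function('t')(Function('N')(14), Function('G')(Mul(-1, -3), 11))), Rational(1, 2)) = Pow(Add(40347, Mul(Rational(-1, 61), Add(-1, 11))), Rational(1, 2)) = Pow(Add(40347, Mul(Rational(-1, 61), 10)), Rational(1, 2)) = Pow(Add(40347, Rational(-10, 61)), Rational(1, 2)) = Pow(Rational(2461157, 61), Rational(1, 2)) = Mul(Rational(1, 61), Pow(150130577, Rational(1, 2)))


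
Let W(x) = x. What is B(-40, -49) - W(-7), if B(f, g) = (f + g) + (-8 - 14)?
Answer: -104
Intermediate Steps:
B(f, g) = -22 + f + g (B(f, g) = (f + g) - 22 = -22 + f + g)
B(-40, -49) - W(-7) = (-22 - 40 - 49) - 1*(-7) = -111 + 7 = -104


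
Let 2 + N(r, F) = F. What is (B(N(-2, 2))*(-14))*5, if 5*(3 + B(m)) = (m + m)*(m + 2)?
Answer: 210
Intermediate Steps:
N(r, F) = -2 + F
B(m) = -3 + 2*m*(2 + m)/5 (B(m) = -3 + ((m + m)*(m + 2))/5 = -3 + ((2*m)*(2 + m))/5 = -3 + (2*m*(2 + m))/5 = -3 + 2*m*(2 + m)/5)
(B(N(-2, 2))*(-14))*5 = ((-3 + 2*(-2 + 2)**2/5 + 4*(-2 + 2)/5)*(-14))*5 = ((-3 + (2/5)*0**2 + (4/5)*0)*(-14))*5 = ((-3 + (2/5)*0 + 0)*(-14))*5 = ((-3 + 0 + 0)*(-14))*5 = -3*(-14)*5 = 42*5 = 210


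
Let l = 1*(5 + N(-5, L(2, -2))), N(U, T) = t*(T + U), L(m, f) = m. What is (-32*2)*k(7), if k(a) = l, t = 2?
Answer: 64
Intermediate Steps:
N(U, T) = 2*T + 2*U (N(U, T) = 2*(T + U) = 2*T + 2*U)
l = -1 (l = 1*(5 + (2*2 + 2*(-5))) = 1*(5 + (4 - 10)) = 1*(5 - 6) = 1*(-1) = -1)
k(a) = -1
(-32*2)*k(7) = -32*2*(-1) = -64*(-1) = 64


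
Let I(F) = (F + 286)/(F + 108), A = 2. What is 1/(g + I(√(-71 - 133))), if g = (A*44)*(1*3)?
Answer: 46533/12406628 + 89*I*√51/210912676 ≈ 0.0037507 + 3.0135e-6*I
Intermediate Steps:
I(F) = (286 + F)/(108 + F)
g = 264 (g = (2*44)*(1*3) = 88*3 = 264)
1/(g + I(√(-71 - 133))) = 1/(264 + (286 + √(-71 - 133))/(108 + √(-71 - 133))) = 1/(264 + (286 + √(-204))/(108 + √(-204))) = 1/(264 + (286 + 2*I*√51)/(108 + 2*I*√51))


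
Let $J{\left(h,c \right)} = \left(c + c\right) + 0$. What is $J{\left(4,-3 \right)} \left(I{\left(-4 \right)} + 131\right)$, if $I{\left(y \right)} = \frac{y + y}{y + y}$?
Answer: $-792$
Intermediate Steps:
$I{\left(y \right)} = 1$ ($I{\left(y \right)} = \frac{2 y}{2 y} = 2 y \frac{1}{2 y} = 1$)
$J{\left(h,c \right)} = 2 c$ ($J{\left(h,c \right)} = 2 c + 0 = 2 c$)
$J{\left(4,-3 \right)} \left(I{\left(-4 \right)} + 131\right) = 2 \left(-3\right) \left(1 + 131\right) = \left(-6\right) 132 = -792$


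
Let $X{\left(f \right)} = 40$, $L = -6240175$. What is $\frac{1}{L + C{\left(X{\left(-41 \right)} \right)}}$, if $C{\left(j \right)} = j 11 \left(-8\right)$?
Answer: $- \frac{1}{6243695} \approx -1.6016 \cdot 10^{-7}$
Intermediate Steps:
$C{\left(j \right)} = - 88 j$ ($C{\left(j \right)} = 11 j \left(-8\right) = - 88 j$)
$\frac{1}{L + C{\left(X{\left(-41 \right)} \right)}} = \frac{1}{-6240175 - 3520} = \frac{1}{-6243695} = - \frac{1}{6243695}$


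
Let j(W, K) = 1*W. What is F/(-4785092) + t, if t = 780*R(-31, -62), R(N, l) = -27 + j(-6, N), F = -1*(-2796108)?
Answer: -30792766047/1196273 ≈ -25741.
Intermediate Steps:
F = 2796108
j(W, K) = W
R(N, l) = -33 (R(N, l) = -27 - 6 = -33)
t = -25740 (t = 780*(-33) = -25740)
F/(-4785092) + t = 2796108/(-4785092) - 25740 = 2796108*(-1/4785092) - 25740 = -699027/1196273 - 25740 = -30792766047/1196273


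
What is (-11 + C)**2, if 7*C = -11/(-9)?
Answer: 465124/3969 ≈ 117.19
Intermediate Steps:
C = 11/63 (C = (-11/(-9))/7 = (-11*(-1/9))/7 = (1/7)*(11/9) = 11/63 ≈ 0.17460)
(-11 + C)**2 = (-11 + 11/63)**2 = (-682/63)**2 = 465124/3969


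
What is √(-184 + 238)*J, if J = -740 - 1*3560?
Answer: -12900*√6 ≈ -31598.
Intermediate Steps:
J = -4300 (J = -740 - 3560 = -4300)
√(-184 + 238)*J = √(-184 + 238)*(-4300) = √54*(-4300) = (3*√6)*(-4300) = -12900*√6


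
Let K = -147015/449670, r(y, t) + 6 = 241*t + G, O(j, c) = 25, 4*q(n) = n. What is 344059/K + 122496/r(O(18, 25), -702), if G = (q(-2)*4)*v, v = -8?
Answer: -436218790435510/414513693 ≈ -1.0524e+6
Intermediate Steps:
q(n) = n/4
G = 16 (G = (((1/4)*(-2))*4)*(-8) = -1/2*4*(-8) = -2*(-8) = 16)
r(y, t) = 10 + 241*t (r(y, t) = -6 + (241*t + 16) = -6 + (16 + 241*t) = 10 + 241*t)
K = -9801/29978 (K = -147015*1/449670 = -9801/29978 ≈ -0.32694)
344059/K + 122496/r(O(18, 25), -702) = 344059/(-9801/29978) + 122496/(10 + 241*(-702)) = 344059*(-29978/9801) + 122496/(10 - 169182) = -10314200702/9801 + 122496/(-169172) = -10314200702/9801 + 122496*(-1/169172) = -10314200702/9801 - 30624/42293 = -436218790435510/414513693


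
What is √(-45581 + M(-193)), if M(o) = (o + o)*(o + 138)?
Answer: I*√24351 ≈ 156.05*I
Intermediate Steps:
M(o) = 2*o*(138 + o) (M(o) = (2*o)*(138 + o) = 2*o*(138 + o))
√(-45581 + M(-193)) = √(-45581 + 2*(-193)*(138 - 193)) = √(-45581 + 2*(-193)*(-55)) = √(-45581 + 21230) = √(-24351) = I*√24351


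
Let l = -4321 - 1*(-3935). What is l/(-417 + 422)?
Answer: -386/5 ≈ -77.200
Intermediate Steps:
l = -386 (l = -4321 + 3935 = -386)
l/(-417 + 422) = -386/(-417 + 422) = -386/5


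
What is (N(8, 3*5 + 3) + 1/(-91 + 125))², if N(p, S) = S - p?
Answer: 116281/1156 ≈ 100.59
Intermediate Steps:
(N(8, 3*5 + 3) + 1/(-91 + 125))² = (((3*5 + 3) - 1*8) + 1/(-91 + 125))² = (((15 + 3) - 8) + 1/34)² = ((18 - 8) + 1/34)² = (10 + 1/34)² = (341/34)² = 116281/1156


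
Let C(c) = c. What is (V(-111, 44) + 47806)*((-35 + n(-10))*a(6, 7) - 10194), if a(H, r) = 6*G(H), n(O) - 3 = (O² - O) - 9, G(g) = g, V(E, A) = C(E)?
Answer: -367728450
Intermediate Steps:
V(E, A) = E
n(O) = -6 + O² - O (n(O) = 3 + ((O² - O) - 9) = 3 + (-9 + O² - O) = -6 + O² - O)
a(H, r) = 6*H
(V(-111, 44) + 47806)*((-35 + n(-10))*a(6, 7) - 10194) = (-111 + 47806)*((-35 + (-6 + (-10)² - 1*(-10)))*(6*6) - 10194) = 47695*((-35 + (-6 + 100 + 10))*36 - 10194) = 47695*((-35 + 104)*36 - 10194) = 47695*(69*36 - 10194) = 47695*(2484 - 10194) = 47695*(-7710) = -367728450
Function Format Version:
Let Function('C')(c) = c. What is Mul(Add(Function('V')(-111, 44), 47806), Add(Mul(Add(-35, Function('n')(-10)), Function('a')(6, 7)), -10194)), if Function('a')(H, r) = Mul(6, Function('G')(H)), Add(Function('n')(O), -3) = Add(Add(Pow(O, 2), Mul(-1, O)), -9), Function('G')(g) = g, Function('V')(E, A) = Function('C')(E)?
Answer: -367728450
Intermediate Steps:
Function('V')(E, A) = E
Function('n')(O) = Add(-6, Pow(O, 2), Mul(-1, O)) (Function('n')(O) = Add(3, Add(Add(Pow(O, 2), Mul(-1, O)), -9)) = Add(3, Add(-9, Pow(O, 2), Mul(-1, O))) = Add(-6, Pow(O, 2), Mul(-1, O)))
Function('a')(H, r) = Mul(6, H)
Mul(Add(Function('V')(-111, 44), 47806), Add(Mul(Add(-35, Function('n')(-10)), Function('a')(6, 7)), -10194)) = Mul(Add(-111, 47806), Add(Mul(Add(-35, Add(-6, Pow(-10, 2), Mul(-1, -10))), Mul(6, 6)), -10194)) = Mul(47695, Add(Mul(Add(-35, Add(-6, 100, 10)), 36), -10194)) = Mul(47695, Add(Mul(Add(-35, 104), 36), -10194)) = Mul(47695, Add(Mul(69, 36), -10194)) = Mul(47695, Add(2484, -10194)) = Mul(47695, -7710) = -367728450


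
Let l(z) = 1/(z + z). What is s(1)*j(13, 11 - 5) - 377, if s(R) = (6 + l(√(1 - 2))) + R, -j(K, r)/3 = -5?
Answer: -272 - 15*I/2 ≈ -272.0 - 7.5*I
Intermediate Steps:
j(K, r) = 15 (j(K, r) = -3*(-5) = 15)
l(z) = 1/(2*z)
s(R) = 6 + R - I/2 (s(R) = (6 + 1/(2*(√(1 - 2)))) + R = (6 + 1/(2*(√(-1)))) + R = (6 + 1/(2*I)) + R = (6 + (-I)/2) + R = (6 - I/2) + R = 6 + R - I/2)
s(1)*j(13, 11 - 5) - 377 = (6 + 1 - I/2)*15 - 377 = (7 - I/2)*15 - 377 = (105 - 15*I/2) - 377 = -272 - 15*I/2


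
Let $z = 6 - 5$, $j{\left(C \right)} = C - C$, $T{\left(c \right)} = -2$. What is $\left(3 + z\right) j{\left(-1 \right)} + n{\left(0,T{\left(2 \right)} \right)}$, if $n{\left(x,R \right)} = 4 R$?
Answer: $-8$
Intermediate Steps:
$j{\left(C \right)} = 0$
$z = 1$
$\left(3 + z\right) j{\left(-1 \right)} + n{\left(0,T{\left(2 \right)} \right)} = \left(3 + 1\right) 0 + 4 \left(-2\right) = 4 \cdot 0 - 8 = 0 - 8 = -8$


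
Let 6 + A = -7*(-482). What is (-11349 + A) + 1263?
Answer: -6718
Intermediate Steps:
A = 3368 (A = -6 - 7*(-482) = -6 + 3374 = 3368)
(-11349 + A) + 1263 = (-11349 + 3368) + 1263 = -7981 + 1263 = -6718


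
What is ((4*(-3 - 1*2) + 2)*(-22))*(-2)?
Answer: -792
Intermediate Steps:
((4*(-3 - 1*2) + 2)*(-22))*(-2) = ((4*(-3 - 2) + 2)*(-22))*(-2) = ((4*(-5) + 2)*(-22))*(-2) = ((-20 + 2)*(-22))*(-2) = -18*(-22)*(-2) = 396*(-2) = -792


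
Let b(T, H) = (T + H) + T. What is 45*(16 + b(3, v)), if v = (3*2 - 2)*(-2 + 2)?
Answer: 990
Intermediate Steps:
v = 0 (v = (6 - 2)*0 = 4*0 = 0)
b(T, H) = H + 2*T (b(T, H) = (H + T) + T = H + 2*T)
45*(16 + b(3, v)) = 45*(16 + (0 + 2*3)) = 45*(16 + (0 + 6)) = 45*(16 + 6) = 45*22 = 990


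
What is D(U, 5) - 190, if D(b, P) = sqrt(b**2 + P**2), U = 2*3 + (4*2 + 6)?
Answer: -190 + 5*sqrt(17) ≈ -169.38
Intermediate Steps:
U = 20 (U = 6 + (8 + 6) = 6 + 14 = 20)
D(b, P) = sqrt(P**2 + b**2)
D(U, 5) - 190 = sqrt(5**2 + 20**2) - 190 = sqrt(25 + 400) - 190 = sqrt(425) - 190 = 5*sqrt(17) - 190 = -190 + 5*sqrt(17)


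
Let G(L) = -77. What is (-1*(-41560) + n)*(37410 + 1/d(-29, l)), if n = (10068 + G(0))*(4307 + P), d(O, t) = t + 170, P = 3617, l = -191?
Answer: 62228280578596/21 ≈ 2.9633e+12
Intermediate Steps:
d(O, t) = 170 + t
n = 79168684 (n = (10068 - 77)*(4307 + 3617) = 9991*7924 = 79168684)
(-1*(-41560) + n)*(37410 + 1/d(-29, l)) = (-1*(-41560) + 79168684)*(37410 + 1/(170 - 191)) = (41560 + 79168684)*(37410 + 1/(-21)) = 79210244*(37410 - 1/21) = 79210244*(785609/21) = 62228280578596/21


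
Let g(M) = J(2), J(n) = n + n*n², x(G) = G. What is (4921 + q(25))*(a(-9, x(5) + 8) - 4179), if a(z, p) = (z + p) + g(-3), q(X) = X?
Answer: -20600090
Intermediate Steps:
J(n) = n + n³
g(M) = 10 (g(M) = 2 + 2³ = 2 + 8 = 10)
a(z, p) = 10 + p + z (a(z, p) = (z + p) + 10 = (p + z) + 10 = 10 + p + z)
(4921 + q(25))*(a(-9, x(5) + 8) - 4179) = (4921 + 25)*((10 + (5 + 8) - 9) - 4179) = 4946*((10 + 13 - 9) - 4179) = 4946*(14 - 4179) = 4946*(-4165) = -20600090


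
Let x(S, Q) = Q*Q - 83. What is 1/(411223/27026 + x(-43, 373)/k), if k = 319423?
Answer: 8632725998/135111941525 ≈ 0.063893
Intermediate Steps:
x(S, Q) = -83 + Q**2 (x(S, Q) = Q**2 - 83 = -83 + Q**2)
1/(411223/27026 + x(-43, 373)/k) = 1/(411223/27026 + (-83 + 373**2)/319423) = 1/(411223*(1/27026) + (-83 + 139129)*(1/319423)) = 1/(411223/27026 + 139046*(1/319423)) = 1/(411223/27026 + 139046/319423) = 1/(135111941525/8632725998) = 8632725998/135111941525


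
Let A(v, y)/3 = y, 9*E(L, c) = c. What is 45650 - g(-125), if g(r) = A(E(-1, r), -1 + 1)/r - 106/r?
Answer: 5706144/125 ≈ 45649.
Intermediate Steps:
E(L, c) = c/9
A(v, y) = 3*y
g(r) = -106/r (g(r) = (3*(-1 + 1))/r - 106/r = (3*0)/r - 106/r = 0/r - 106/r = 0 - 106/r = -106/r)
45650 - g(-125) = 45650 - (-106)/(-125) = 45650 - (-106)*(-1)/125 = 45650 - 1*106/125 = 45650 - 106/125 = 5706144/125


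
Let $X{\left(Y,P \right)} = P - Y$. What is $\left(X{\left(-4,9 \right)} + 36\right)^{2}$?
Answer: $2401$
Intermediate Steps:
$\left(X{\left(-4,9 \right)} + 36\right)^{2} = \left(\left(9 - -4\right) + 36\right)^{2} = \left(\left(9 + 4\right) + 36\right)^{2} = \left(13 + 36\right)^{2} = 49^{2} = 2401$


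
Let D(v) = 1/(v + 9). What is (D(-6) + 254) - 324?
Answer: -209/3 ≈ -69.667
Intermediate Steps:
D(v) = 1/(9 + v)
(D(-6) + 254) - 324 = (1/(9 - 6) + 254) - 324 = (1/3 + 254) - 324 = 763/3 - 324 = -209/3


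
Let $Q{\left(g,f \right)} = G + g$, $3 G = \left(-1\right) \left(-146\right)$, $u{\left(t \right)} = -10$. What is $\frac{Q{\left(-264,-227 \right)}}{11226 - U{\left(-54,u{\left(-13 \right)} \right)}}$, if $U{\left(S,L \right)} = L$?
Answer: $- \frac{323}{16854} \approx -0.019165$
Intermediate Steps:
$G = \frac{146}{3}$ ($G = \frac{\left(-1\right) \left(-146\right)}{3} = \frac{1}{3} \cdot 146 = \frac{146}{3} \approx 48.667$)
$Q{\left(g,f \right)} = \frac{146}{3} + g$
$\frac{Q{\left(-264,-227 \right)}}{11226 - U{\left(-54,u{\left(-13 \right)} \right)}} = \frac{\frac{146}{3} - 264}{11226 - -10} = - \frac{646}{3 \left(11226 + 10\right)} = - \frac{646}{3 \cdot 11236} = \left(- \frac{646}{3}\right) \frac{1}{11236} = - \frac{323}{16854}$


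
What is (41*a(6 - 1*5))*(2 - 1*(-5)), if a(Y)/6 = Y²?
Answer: 1722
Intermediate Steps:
a(Y) = 6*Y²
(41*a(6 - 1*5))*(2 - 1*(-5)) = (41*(6*(6 - 1*5)²))*(2 - 1*(-5)) = (41*(6*(6 - 5)²))*(2 + 5) = (41*(6*1²))*7 = (41*(6*1))*7 = (41*6)*7 = 246*7 = 1722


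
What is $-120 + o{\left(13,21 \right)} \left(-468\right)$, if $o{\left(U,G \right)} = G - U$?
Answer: $-3864$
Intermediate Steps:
$-120 + o{\left(13,21 \right)} \left(-468\right) = -120 + \left(21 - 13\right) \left(-468\right) = -120 + 8 \left(-468\right) = -120 - 3744 = -3864$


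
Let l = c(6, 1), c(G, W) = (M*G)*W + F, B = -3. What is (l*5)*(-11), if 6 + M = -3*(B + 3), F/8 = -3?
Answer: 3300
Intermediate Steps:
F = -24 (F = 8*(-3) = -24)
M = -6 (M = -6 - 3*(-3 + 3) = -6 - 3*0 = -6 + 0 = -6)
c(G, W) = -24 - 6*G*W (c(G, W) = (-6*G)*W - 24 = -6*G*W - 24 = -24 - 6*G*W)
l = -60 (l = -24 - 6*6*1 = -24 - 36 = -60)
(l*5)*(-11) = -60*5*(-11) = -300*(-11) = 3300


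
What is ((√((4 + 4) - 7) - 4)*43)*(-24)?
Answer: 3096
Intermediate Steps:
((√((4 + 4) - 7) - 4)*43)*(-24) = ((√(8 - 7) - 4)*43)*(-24) = ((√1 - 4)*43)*(-24) = ((1 - 4)*43)*(-24) = -3*43*(-24) = -129*(-24) = 3096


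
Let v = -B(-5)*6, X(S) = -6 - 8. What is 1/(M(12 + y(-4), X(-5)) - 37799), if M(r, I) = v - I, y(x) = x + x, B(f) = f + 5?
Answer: -1/37785 ≈ -2.6466e-5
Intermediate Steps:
B(f) = 5 + f
y(x) = 2*x
X(S) = -14
v = 0 (v = -(5 - 5)*6 = -1*0*6 = 0*6 = 0)
M(r, I) = -I (M(r, I) = 0 - I = -I)
1/(M(12 + y(-4), X(-5)) - 37799) = 1/(-1*(-14) - 37799) = 1/(14 - 37799) = 1/(-37785) = -1/37785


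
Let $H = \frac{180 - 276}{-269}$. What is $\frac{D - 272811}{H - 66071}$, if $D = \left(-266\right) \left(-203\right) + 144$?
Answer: $\frac{58821961}{17773003} \approx 3.3096$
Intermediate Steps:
$H = \frac{96}{269}$ ($H = \left(-96\right) \left(- \frac{1}{269}\right) = \frac{96}{269} \approx 0.35688$)
$D = 54142$ ($D = 53998 + 144 = 54142$)
$\frac{D - 272811}{H - 66071} = \frac{54142 - 272811}{\frac{96}{269} - 66071} = - \frac{218669}{- \frac{17773003}{269}} = \left(-218669\right) \left(- \frac{269}{17773003}\right) = \frac{58821961}{17773003}$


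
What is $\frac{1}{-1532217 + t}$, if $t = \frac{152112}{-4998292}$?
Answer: $- \frac{1249573}{1914617031369} \approx -6.5265 \cdot 10^{-7}$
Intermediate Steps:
$t = - \frac{38028}{1249573}$ ($t = 152112 \left(- \frac{1}{4998292}\right) = - \frac{38028}{1249573} \approx -0.030433$)
$\frac{1}{-1532217 + t} = \frac{1}{-1532217 - \frac{38028}{1249573}} = \frac{1}{- \frac{1914617031369}{1249573}} = - \frac{1249573}{1914617031369}$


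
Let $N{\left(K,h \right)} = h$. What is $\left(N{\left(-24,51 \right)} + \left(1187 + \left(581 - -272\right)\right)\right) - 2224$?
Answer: $-133$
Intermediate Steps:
$\left(N{\left(-24,51 \right)} + \left(1187 + \left(581 - -272\right)\right)\right) - 2224 = \left(51 + \left(1187 + \left(581 - -272\right)\right)\right) - 2224 = \left(51 + \left(1187 + \left(581 + 272\right)\right)\right) - 2224 = \left(51 + \left(1187 + 853\right)\right) - 2224 = \left(51 + 2040\right) - 2224 = 2091 - 2224 = -133$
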